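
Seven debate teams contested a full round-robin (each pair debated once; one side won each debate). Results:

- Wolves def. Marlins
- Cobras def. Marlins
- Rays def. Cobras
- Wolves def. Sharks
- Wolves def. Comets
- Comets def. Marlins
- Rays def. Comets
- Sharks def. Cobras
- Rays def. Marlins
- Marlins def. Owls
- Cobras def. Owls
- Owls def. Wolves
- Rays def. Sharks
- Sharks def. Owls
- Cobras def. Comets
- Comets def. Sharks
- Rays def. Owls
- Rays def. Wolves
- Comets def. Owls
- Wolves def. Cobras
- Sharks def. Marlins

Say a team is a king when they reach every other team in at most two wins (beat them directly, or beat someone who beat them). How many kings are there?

1

Sharks cannot reach Rays in two steps.
Wolves cannot reach Rays in two steps.
Owls cannot reach Rays in two steps.
Marlins cannot reach Sharks, Cobras, Rays, Comets in two steps.
Cobras cannot reach Rays in two steps.
Rays reaches everyone (king).
Comets cannot reach Rays in two steps.
Kings: Rays — 1.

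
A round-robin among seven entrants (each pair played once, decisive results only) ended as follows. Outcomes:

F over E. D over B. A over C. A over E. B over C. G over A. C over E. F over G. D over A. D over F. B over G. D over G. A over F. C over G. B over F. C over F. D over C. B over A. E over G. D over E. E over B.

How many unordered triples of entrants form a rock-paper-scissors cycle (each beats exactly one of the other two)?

Win totals: A 3, B 4, C 3, D 6, E 2, F 2, G 1.
An entrant with w wins dominates both others in C(w,2) triples; summing gives 3 + 6 + 3 + 15 + 1 + 1 + 0 = 29 transitive triples.
Total triples C(7,3) = 35, so cyclic triples = 35 − 29 = 6.

6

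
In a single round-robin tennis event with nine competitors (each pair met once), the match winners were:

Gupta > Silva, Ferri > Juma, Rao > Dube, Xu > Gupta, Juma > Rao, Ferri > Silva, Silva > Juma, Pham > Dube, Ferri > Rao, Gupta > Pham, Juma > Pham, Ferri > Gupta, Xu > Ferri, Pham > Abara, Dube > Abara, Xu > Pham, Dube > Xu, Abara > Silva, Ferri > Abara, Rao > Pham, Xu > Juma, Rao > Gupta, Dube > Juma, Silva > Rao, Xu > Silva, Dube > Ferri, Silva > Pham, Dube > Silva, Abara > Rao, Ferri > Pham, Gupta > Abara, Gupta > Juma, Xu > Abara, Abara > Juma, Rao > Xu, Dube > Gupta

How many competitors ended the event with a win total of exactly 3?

Win totals: Silva 3, Juma 2, Dube 6, Xu 6, Ferri 6, Pham 2, Gupta 4, Rao 4, Abara 3.
Exactly 3: Silva, Abara — 2 competitors.

2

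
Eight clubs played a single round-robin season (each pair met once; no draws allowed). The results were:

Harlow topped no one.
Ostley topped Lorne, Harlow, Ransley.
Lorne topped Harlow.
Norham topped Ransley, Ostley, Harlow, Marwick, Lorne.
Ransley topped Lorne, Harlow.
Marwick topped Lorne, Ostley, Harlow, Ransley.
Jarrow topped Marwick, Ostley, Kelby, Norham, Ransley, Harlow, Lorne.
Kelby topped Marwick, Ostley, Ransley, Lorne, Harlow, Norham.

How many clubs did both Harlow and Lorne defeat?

Harlow beat: no one.
Lorne beat: Harlow.
No one was beaten by both.

0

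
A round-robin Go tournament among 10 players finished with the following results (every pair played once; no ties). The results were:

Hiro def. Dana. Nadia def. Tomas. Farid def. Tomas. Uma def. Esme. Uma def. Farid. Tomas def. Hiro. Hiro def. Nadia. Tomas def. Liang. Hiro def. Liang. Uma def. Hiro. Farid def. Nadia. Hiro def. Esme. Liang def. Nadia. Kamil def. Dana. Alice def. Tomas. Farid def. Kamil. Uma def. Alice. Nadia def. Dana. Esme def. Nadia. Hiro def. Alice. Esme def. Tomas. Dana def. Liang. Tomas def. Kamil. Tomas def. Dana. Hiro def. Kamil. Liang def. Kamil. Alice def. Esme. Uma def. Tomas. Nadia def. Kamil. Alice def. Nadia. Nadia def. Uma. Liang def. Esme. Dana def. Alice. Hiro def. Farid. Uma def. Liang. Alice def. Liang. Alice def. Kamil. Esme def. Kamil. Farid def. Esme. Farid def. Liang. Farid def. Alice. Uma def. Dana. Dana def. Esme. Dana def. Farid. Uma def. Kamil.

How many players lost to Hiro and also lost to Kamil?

1

Hiro beat: Kamil, Alice, Dana, Liang, Nadia, Esme, Farid.
Kamil beat: Dana.
Both beat: Dana — 1.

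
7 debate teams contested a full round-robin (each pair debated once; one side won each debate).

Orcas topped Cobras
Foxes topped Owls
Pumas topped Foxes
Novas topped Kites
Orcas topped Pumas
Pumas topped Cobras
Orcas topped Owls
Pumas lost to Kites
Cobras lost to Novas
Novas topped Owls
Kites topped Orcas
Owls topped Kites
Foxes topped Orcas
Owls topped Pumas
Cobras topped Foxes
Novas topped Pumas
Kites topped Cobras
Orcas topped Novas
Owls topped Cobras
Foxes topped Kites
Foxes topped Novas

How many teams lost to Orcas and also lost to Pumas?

1

Orcas beat: Novas, Cobras, Pumas, Owls.
Pumas beat: Foxes, Cobras.
Both beat: Cobras — 1.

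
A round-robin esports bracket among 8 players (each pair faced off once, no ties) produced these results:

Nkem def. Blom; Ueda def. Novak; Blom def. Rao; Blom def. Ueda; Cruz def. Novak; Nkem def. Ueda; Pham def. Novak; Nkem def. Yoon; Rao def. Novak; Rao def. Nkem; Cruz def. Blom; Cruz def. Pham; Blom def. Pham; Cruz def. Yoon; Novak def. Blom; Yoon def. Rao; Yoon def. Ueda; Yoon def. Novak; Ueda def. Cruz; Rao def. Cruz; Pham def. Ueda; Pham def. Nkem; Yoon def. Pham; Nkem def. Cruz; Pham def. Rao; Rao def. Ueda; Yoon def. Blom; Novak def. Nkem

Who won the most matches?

Win totals: Blom 3, Pham 4, Novak 2, Ueda 2, Cruz 4, Yoon 5, Rao 4, Nkem 4.
Yoon leads with 5 wins (next highest: 4).

Yoon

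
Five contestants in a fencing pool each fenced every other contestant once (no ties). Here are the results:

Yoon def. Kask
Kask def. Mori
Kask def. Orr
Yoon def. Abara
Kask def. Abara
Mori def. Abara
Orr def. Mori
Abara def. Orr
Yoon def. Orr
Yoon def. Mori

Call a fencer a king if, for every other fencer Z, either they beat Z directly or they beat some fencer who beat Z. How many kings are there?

1

Orr cannot reach Kask, Yoon in two steps.
Abara cannot reach Kask, Yoon in two steps.
Kask cannot reach Yoon in two steps.
Mori cannot reach Kask, Yoon in two steps.
Yoon reaches everyone (king).
Kings: Yoon — 1.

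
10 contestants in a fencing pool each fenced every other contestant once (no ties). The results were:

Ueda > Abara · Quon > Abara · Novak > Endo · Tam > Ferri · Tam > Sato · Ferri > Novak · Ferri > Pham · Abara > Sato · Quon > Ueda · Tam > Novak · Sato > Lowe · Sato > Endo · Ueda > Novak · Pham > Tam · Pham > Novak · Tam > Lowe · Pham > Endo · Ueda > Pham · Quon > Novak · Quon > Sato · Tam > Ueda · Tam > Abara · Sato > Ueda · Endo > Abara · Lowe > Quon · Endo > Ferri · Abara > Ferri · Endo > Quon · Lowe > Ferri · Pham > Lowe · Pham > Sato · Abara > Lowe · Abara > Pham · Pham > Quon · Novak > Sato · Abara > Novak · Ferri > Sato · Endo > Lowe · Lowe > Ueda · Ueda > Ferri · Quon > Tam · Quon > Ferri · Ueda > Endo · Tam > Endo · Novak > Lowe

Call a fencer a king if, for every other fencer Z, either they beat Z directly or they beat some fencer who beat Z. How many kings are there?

Ueda reaches everyone (king).
Quon reaches everyone (king).
Abara reaches everyone (king).
Endo reaches everyone (king).
Lowe reaches everyone (king).
Sato cannot reach Tam in two steps.
Novak cannot reach Pham, Tam in two steps.
Pham reaches everyone (king).
Tam reaches everyone (king).
Ferri cannot reach Abara in two steps.
Kings: Ueda, Quon, Abara, Endo, Lowe, Pham, Tam — 7.

7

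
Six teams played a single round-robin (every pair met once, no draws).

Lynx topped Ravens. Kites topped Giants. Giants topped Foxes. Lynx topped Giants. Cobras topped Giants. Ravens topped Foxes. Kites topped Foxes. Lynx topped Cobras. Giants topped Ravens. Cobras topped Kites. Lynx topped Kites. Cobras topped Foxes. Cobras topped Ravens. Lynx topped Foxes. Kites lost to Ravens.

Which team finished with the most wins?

Win totals: Giants 2, Kites 2, Foxes 0, Lynx 5, Ravens 2, Cobras 4.
Lynx leads with 5 wins (next highest: 4).

Lynx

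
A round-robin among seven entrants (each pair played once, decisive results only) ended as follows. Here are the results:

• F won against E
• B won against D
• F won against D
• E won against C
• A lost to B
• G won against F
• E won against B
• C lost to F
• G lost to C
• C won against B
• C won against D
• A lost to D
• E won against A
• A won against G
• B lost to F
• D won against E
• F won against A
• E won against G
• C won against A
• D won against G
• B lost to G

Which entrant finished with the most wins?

Win totals: A 1, B 2, C 4, D 3, E 4, F 5, G 2.
F leads with 5 wins (next highest: 4).

F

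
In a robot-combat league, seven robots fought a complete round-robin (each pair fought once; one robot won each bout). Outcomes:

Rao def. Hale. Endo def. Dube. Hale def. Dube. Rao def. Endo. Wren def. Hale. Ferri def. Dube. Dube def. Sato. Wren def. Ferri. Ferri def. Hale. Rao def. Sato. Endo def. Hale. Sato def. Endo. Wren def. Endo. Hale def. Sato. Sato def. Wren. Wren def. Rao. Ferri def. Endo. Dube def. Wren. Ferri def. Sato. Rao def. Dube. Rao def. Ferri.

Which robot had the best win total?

Win totals: Wren 4, Rao 5, Sato 2, Ferri 4, Dube 2, Endo 2, Hale 2.
Rao leads with 5 wins (next highest: 4).

Rao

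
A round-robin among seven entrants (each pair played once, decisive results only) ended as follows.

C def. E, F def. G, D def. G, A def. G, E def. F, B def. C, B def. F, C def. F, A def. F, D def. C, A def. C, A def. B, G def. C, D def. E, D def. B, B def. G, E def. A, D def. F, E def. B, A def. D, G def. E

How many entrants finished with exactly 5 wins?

2

Win totals: A 5, B 3, C 2, D 5, E 3, F 1, G 2.
Exactly 5: A, D — 2 entrants.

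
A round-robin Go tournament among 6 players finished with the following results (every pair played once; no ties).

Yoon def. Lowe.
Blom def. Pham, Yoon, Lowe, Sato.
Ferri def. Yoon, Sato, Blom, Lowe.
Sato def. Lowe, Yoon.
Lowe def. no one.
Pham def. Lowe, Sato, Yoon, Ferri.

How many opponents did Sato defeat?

Sato's results: beat Yoon, Lowe; lost to Pham, Blom, Ferri.
That is 2 wins.

2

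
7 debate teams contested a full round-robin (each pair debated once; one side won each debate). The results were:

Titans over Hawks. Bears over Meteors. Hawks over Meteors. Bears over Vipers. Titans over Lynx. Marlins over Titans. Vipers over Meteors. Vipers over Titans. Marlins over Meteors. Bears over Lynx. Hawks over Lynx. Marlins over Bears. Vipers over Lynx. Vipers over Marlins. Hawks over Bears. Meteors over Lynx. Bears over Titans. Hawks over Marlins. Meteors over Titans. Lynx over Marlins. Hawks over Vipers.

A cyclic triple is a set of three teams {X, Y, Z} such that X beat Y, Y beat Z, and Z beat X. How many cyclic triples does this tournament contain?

8

Win totals: Lynx 1, Titans 2, Bears 4, Vipers 4, Meteors 2, Marlins 3, Hawks 5.
A team with w wins dominates both others in C(w,2) triples; summing gives 0 + 1 + 6 + 6 + 1 + 3 + 10 = 27 transitive triples.
Total triples C(7,3) = 35, so cyclic triples = 35 − 27 = 8.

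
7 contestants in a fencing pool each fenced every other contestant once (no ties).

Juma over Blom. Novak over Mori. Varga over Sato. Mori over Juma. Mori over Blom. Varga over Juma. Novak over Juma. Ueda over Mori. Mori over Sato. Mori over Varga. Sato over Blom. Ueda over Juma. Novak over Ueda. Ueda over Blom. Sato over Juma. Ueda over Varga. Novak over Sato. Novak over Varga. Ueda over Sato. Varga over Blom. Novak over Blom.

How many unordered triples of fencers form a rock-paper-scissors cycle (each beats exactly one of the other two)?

Win totals: Novak 6, Sato 2, Varga 3, Juma 1, Mori 4, Ueda 5, Blom 0.
A fencer with w wins dominates both others in C(w,2) triples; summing gives 15 + 1 + 3 + 0 + 6 + 10 + 0 = 35 transitive triples.
Total triples C(7,3) = 35, so cyclic triples = 35 − 35 = 0.

0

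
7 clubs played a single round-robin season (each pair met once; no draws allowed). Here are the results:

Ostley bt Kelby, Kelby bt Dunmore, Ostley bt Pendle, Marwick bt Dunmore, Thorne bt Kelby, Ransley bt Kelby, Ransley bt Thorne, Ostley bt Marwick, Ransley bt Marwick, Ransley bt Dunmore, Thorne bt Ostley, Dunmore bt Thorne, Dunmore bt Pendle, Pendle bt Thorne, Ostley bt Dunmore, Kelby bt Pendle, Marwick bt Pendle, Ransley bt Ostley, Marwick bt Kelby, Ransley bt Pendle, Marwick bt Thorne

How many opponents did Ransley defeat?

Ransley's results: beat Dunmore, Kelby, Thorne, Marwick, Pendle, Ostley; lost to no one.
That is 6 wins.

6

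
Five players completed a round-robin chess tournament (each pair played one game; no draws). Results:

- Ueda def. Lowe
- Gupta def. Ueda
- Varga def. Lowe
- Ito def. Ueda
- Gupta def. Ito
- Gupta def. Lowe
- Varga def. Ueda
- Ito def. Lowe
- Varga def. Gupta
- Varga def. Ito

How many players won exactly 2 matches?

1

Win totals: Varga 4, Gupta 3, Lowe 0, Ueda 1, Ito 2.
Exactly 2: Ito — 1 player.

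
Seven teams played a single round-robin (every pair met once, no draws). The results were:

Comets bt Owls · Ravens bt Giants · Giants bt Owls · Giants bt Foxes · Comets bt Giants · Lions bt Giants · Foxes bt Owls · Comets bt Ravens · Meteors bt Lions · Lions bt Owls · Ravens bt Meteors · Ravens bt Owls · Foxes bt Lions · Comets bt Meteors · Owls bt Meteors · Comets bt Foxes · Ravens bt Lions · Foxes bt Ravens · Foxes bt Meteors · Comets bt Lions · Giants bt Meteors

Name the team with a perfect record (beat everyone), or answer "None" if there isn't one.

Comets has 6 wins out of 6 opponents — a perfect record.

Comets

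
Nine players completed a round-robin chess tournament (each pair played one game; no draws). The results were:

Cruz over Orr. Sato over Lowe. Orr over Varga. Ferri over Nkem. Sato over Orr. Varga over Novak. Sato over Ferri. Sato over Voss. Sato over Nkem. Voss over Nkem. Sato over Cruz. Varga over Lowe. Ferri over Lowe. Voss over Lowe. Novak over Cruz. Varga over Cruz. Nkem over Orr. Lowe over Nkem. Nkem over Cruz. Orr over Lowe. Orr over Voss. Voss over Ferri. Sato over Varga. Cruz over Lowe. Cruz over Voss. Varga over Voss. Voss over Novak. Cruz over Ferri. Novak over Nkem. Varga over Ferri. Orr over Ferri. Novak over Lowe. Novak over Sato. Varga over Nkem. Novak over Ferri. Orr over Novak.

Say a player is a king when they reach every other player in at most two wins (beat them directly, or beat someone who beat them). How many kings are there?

4

Sato reaches everyone (king).
Ferri cannot reach Sato, Varga, Voss, Novak in two steps.
Orr reaches everyone (king).
Varga reaches everyone (king).
Cruz cannot reach Sato in two steps.
Nkem cannot reach Sato in two steps.
Lowe cannot reach Sato, Ferri, Varga, Voss, Novak in two steps.
Voss cannot reach Varga in two steps.
Novak reaches everyone (king).
Kings: Sato, Orr, Varga, Novak — 4.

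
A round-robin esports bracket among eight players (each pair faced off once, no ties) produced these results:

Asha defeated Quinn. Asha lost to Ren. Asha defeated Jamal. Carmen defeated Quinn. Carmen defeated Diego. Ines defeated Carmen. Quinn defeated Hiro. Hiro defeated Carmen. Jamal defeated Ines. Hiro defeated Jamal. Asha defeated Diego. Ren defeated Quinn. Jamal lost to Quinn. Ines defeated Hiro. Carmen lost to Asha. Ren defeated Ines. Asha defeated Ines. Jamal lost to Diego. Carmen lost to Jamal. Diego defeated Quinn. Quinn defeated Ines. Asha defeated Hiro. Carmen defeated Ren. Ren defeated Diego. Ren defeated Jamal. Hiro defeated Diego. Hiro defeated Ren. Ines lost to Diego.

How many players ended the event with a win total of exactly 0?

Win totals: Jamal 2, Ren 5, Quinn 3, Ines 2, Carmen 3, Asha 6, Hiro 4, Diego 3.
No player has exactly 0 wins.

0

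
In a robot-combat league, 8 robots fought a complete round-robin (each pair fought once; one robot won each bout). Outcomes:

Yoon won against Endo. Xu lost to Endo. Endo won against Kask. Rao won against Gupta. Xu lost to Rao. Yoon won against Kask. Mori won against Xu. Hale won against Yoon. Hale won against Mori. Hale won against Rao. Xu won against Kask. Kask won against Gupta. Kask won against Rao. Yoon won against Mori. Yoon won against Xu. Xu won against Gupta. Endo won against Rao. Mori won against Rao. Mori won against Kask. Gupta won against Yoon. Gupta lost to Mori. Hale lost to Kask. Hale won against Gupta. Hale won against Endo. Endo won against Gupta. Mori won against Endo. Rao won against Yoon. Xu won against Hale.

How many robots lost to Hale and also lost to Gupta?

1

Hale beat: Rao, Yoon, Gupta, Endo, Mori.
Gupta beat: Yoon.
Both beat: Yoon — 1.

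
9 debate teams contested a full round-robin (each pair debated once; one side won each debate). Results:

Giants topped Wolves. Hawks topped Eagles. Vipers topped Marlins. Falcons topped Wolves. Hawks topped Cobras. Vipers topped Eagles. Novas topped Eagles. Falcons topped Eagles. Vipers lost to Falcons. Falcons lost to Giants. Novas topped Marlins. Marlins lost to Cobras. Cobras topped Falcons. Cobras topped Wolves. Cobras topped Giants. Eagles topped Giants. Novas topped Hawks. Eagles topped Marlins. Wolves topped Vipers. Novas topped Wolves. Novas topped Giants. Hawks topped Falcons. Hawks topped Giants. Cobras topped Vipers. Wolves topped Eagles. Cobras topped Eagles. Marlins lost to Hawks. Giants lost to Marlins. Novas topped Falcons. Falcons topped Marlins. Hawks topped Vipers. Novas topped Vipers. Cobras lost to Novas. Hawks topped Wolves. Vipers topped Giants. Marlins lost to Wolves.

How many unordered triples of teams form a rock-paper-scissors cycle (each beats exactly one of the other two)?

6

Win totals: Giants 2, Novas 8, Marlins 1, Hawks 7, Falcons 4, Vipers 3, Wolves 3, Eagles 2, Cobras 6.
A team with w wins dominates both others in C(w,2) triples; summing gives 1 + 28 + 0 + 21 + 6 + 3 + 3 + 1 + 15 = 78 transitive triples.
Total triples C(9,3) = 84, so cyclic triples = 84 − 78 = 6.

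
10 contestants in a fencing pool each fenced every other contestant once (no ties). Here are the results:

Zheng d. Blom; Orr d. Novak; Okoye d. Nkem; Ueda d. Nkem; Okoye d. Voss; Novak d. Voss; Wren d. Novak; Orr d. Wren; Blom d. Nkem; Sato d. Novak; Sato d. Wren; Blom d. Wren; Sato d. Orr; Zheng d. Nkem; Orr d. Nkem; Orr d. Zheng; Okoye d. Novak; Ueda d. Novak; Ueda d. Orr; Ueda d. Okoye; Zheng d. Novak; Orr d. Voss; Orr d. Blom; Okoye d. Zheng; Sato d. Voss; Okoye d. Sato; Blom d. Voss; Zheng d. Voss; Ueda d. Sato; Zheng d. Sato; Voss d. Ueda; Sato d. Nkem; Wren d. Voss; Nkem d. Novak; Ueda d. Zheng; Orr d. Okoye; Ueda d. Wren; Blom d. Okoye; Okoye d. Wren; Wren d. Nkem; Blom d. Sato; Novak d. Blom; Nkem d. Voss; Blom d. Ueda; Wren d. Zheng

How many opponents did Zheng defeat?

Zheng's results: beat Blom, Sato, Novak, Nkem, Voss; lost to Orr, Wren, Ueda, Okoye.
That is 5 wins.

5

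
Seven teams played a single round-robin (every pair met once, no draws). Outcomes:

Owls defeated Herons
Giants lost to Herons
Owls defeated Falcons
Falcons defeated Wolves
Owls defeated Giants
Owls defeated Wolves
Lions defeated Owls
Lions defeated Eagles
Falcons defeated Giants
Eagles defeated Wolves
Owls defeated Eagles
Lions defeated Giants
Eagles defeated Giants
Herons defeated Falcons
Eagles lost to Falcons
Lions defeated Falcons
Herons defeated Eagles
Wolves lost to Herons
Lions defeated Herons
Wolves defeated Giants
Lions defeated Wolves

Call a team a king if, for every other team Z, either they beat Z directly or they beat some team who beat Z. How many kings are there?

1

Eagles cannot reach Herons, Owls, Falcons, Lions in two steps.
Herons cannot reach Owls, Lions in two steps.
Owls cannot reach Lions in two steps.
Giants cannot reach Eagles, Herons, Owls, Falcons, Lions, Wolves in two steps.
Falcons cannot reach Herons, Owls, Lions in two steps.
Lions reaches everyone (king).
Wolves cannot reach Eagles, Herons, Owls, Falcons, Lions in two steps.
Kings: Lions — 1.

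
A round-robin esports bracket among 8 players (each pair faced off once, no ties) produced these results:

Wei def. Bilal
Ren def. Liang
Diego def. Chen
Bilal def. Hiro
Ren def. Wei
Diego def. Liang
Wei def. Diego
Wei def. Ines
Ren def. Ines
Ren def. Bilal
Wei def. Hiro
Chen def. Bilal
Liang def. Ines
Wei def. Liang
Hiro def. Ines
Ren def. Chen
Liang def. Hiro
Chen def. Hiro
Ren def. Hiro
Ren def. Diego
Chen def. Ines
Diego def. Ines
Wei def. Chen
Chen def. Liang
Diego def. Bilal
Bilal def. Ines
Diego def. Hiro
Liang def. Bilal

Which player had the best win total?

Win totals: Chen 4, Wei 6, Ren 7, Bilal 2, Liang 3, Diego 5, Ines 0, Hiro 1.
Ren leads with 7 wins (next highest: 6).

Ren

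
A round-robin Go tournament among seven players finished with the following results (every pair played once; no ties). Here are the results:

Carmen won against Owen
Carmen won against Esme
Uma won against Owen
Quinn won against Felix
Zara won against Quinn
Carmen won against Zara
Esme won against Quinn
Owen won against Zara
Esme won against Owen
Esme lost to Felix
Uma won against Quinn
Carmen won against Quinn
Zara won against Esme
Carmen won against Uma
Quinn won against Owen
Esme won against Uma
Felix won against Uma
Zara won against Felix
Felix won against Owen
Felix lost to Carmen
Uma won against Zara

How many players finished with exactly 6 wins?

1

Win totals: Carmen 6, Owen 1, Uma 3, Esme 3, Zara 3, Quinn 2, Felix 3.
Exactly 6: Carmen — 1 player.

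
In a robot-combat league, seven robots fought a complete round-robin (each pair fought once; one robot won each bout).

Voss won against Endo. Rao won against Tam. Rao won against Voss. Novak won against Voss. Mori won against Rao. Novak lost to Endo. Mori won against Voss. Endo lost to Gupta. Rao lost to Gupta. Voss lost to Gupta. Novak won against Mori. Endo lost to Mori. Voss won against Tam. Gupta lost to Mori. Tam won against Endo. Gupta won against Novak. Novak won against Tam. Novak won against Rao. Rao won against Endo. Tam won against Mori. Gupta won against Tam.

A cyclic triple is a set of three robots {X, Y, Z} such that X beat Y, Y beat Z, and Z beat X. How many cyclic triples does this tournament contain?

8

Win totals: Gupta 5, Tam 2, Mori 4, Novak 4, Rao 3, Voss 2, Endo 1.
A robot with w wins dominates both others in C(w,2) triples; summing gives 10 + 1 + 6 + 6 + 3 + 1 + 0 = 27 transitive triples.
Total triples C(7,3) = 35, so cyclic triples = 35 − 27 = 8.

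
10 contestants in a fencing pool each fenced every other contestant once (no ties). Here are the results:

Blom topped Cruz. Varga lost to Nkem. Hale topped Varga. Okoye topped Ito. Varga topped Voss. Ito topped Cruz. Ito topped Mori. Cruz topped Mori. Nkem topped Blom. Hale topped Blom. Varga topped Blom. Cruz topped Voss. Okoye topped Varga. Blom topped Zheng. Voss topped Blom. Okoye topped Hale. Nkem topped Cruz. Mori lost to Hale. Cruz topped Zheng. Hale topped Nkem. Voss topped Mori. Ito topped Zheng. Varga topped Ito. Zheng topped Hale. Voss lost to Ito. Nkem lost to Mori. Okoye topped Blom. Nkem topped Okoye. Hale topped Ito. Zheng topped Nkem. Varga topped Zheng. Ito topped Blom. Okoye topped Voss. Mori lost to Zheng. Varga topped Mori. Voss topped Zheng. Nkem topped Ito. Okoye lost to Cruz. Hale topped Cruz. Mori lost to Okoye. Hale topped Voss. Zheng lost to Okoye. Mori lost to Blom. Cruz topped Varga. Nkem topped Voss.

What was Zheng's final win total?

Zheng's results: beat Mori, Nkem, Hale; lost to Okoye, Cruz, Blom, Ito, Voss, Varga.
That is 3 wins.

3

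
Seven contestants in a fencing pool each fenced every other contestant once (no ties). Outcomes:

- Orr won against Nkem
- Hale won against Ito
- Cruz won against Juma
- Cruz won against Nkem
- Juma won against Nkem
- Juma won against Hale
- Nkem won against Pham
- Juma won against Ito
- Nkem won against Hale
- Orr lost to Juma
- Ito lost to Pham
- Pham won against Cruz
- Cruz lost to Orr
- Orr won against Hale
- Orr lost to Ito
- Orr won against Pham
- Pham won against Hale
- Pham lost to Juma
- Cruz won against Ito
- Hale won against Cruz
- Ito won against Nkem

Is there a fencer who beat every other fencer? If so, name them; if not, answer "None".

Highest win total is Juma with 5 (out of 6 possible).
Juma lost to Cruz, so no fencer went undefeated.

None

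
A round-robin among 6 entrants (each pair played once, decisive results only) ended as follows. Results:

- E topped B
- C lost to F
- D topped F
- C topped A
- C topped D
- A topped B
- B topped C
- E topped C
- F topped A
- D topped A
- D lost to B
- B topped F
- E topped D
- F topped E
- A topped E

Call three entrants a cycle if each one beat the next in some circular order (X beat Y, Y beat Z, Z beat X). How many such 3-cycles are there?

Of the C(6,3) = 20 triples, the cyclic ones are: {A, B, C}; {A, B, D}; {A, B, F}; {A, C, E}; {A, D, E}; {B, E, F}; {C, D, F}; {D, E, F}.
That is 8.

8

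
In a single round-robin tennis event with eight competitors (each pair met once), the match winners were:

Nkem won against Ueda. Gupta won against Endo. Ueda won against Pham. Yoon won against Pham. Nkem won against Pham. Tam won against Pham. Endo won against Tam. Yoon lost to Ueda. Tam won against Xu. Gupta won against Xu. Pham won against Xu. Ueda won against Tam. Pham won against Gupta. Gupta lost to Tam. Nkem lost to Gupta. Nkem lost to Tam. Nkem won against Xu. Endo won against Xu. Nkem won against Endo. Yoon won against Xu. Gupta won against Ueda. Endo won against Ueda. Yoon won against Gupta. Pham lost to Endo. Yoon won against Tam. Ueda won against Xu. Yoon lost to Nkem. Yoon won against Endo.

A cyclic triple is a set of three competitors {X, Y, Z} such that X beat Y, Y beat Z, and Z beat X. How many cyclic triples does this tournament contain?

Win totals: Ueda 4, Gupta 4, Endo 4, Yoon 5, Nkem 5, Pham 2, Xu 0, Tam 4.
A competitor with w wins dominates both others in C(w,2) triples; summing gives 6 + 6 + 6 + 10 + 10 + 1 + 0 + 6 = 45 transitive triples.
Total triples C(8,3) = 56, so cyclic triples = 56 − 45 = 11.

11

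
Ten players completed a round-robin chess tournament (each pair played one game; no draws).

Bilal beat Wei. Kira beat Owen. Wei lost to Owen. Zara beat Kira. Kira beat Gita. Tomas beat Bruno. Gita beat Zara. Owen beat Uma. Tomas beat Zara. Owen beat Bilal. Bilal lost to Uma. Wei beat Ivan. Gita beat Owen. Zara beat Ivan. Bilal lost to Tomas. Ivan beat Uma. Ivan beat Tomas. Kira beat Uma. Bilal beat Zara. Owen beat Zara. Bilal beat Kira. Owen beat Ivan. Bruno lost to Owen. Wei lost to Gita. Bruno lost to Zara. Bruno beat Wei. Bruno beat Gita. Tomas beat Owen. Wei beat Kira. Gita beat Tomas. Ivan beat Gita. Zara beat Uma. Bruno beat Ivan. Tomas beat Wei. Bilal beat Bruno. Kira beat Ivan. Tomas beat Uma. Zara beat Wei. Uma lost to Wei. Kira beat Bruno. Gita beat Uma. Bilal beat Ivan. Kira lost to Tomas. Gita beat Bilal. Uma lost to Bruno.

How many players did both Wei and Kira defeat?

2

Wei beat: Uma, Ivan, Kira.
Kira beat: Uma, Ivan, Gita, Bruno, Owen.
Both beat: Uma, Ivan — 2.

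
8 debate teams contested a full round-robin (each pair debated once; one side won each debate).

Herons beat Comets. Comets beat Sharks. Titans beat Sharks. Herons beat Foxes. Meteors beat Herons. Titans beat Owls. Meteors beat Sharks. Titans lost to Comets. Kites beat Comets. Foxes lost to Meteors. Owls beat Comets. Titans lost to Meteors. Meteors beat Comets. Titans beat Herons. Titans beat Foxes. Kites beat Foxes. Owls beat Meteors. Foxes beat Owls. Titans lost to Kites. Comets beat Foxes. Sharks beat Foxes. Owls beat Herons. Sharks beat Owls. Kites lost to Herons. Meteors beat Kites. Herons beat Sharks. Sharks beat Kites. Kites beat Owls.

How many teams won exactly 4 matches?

3

Win totals: Foxes 1, Kites 4, Comets 3, Owls 3, Herons 4, Sharks 3, Titans 4, Meteors 6.
Exactly 4: Kites, Herons, Titans — 3 teams.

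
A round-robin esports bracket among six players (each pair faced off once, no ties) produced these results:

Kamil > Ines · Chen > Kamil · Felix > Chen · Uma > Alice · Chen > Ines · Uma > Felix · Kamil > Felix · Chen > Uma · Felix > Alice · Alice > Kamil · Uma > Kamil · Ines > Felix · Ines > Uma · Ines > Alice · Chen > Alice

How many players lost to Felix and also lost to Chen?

1

Felix beat: Alice, Chen.
Chen beat: Alice, Uma, Kamil, Ines.
Both beat: Alice — 1.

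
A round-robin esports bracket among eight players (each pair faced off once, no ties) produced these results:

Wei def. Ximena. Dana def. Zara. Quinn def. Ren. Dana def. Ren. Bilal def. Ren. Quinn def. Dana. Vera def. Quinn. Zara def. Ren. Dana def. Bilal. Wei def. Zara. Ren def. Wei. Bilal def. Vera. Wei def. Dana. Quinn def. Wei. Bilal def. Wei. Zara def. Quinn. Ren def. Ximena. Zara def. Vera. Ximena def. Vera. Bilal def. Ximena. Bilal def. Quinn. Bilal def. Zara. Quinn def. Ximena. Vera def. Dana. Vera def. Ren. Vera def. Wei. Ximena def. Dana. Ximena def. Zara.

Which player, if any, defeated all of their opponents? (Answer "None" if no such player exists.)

Highest win total is Bilal with 6 (out of 7 possible).
Bilal lost to Dana, so no player went undefeated.

None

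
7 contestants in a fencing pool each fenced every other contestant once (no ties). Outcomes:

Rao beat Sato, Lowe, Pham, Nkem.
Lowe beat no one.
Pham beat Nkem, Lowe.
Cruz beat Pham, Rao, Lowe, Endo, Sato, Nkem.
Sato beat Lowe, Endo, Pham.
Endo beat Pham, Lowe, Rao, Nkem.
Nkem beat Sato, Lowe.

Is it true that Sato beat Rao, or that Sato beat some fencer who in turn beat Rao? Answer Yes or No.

Sato did not beat Rao directly.
Sato beat Lowe, Endo, Pham. Of those, Endo beat Rao.

Yes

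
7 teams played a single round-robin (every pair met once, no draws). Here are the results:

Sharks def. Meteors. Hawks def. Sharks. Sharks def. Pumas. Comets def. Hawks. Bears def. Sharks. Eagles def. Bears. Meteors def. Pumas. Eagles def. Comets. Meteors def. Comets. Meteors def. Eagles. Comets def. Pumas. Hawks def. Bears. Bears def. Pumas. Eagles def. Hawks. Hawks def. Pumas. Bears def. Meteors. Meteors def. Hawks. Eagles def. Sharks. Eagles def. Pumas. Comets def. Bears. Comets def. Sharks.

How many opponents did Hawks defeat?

3

Hawks' results: beat Pumas, Bears, Sharks; lost to Comets, Meteors, Eagles.
That is 3 wins.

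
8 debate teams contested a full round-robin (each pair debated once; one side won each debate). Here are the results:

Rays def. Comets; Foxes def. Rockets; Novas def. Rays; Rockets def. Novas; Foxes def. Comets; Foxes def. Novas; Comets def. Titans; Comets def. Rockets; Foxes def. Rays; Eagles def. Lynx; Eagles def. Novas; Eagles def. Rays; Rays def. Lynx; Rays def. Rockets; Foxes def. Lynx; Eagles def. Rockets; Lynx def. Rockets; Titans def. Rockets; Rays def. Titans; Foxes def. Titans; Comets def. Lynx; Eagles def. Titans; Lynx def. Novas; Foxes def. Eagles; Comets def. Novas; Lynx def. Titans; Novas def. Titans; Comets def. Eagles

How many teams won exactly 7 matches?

1

Win totals: Foxes 7, Comets 5, Rockets 1, Titans 1, Novas 2, Rays 4, Eagles 5, Lynx 3.
Exactly 7: Foxes — 1 team.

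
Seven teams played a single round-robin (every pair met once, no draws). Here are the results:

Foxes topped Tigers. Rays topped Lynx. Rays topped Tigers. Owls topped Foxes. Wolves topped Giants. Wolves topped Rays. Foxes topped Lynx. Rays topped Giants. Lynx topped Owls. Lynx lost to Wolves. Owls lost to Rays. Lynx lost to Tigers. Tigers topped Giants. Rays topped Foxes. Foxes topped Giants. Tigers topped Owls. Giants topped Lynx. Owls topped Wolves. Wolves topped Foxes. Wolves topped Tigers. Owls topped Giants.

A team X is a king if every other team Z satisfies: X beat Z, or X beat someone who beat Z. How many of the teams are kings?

Owls reaches everyone (king).
Giants cannot reach Wolves, Foxes, Tigers, Rays in two steps.
Wolves reaches everyone (king).
Lynx cannot reach Tigers, Rays in two steps.
Foxes cannot reach Wolves, Rays in two steps.
Tigers cannot reach Rays in two steps.
Rays reaches everyone (king).
Kings: Owls, Wolves, Rays — 3.

3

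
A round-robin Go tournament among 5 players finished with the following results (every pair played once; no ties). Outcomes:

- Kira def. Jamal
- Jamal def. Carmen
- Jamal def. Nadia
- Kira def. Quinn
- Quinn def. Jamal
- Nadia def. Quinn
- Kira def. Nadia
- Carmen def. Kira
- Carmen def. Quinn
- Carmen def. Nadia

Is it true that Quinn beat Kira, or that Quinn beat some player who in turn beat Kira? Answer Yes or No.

No

Quinn did not beat Kira directly.
Quinn beat Jamal, but each of them lost to Kira. No two-step path.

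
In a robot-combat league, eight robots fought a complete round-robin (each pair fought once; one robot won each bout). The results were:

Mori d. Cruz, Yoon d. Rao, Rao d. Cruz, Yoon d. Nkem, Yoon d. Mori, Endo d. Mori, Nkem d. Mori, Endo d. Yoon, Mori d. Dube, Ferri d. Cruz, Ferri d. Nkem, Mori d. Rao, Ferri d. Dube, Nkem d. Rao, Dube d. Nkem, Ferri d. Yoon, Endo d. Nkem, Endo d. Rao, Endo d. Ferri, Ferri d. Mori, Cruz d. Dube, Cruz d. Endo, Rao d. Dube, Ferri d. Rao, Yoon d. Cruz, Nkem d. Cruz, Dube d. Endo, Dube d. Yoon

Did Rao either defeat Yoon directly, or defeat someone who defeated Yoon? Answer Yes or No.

Rao did not beat Yoon directly.
Rao beat Dube, Cruz. Of those, Dube beat Yoon.

Yes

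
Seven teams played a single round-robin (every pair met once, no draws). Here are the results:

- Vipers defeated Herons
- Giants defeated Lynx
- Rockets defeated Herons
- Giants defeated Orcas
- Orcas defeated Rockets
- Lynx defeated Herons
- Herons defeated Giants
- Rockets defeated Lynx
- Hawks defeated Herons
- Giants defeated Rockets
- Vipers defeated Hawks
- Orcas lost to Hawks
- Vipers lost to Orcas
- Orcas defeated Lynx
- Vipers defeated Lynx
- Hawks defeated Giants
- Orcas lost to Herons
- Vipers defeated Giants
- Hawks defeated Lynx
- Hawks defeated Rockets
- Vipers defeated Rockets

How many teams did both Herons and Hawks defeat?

Herons beat: Giants, Orcas.
Hawks beat: Giants, Rockets, Lynx, Herons, Orcas.
Both beat: Giants, Orcas — 2.

2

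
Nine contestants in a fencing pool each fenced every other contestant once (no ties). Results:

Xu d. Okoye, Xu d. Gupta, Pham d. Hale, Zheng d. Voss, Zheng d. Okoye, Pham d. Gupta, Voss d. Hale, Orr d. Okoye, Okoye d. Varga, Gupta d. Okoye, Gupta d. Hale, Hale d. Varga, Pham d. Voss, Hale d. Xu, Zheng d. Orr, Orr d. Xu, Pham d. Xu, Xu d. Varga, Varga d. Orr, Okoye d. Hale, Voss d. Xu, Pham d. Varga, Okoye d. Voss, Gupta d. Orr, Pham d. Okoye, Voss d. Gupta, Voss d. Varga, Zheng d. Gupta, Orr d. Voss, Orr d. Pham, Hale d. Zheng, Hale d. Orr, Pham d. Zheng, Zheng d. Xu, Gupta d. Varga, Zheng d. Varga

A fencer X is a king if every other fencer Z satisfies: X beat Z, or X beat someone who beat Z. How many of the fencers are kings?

Orr reaches everyone (king).
Gupta reaches everyone (king).
Pham reaches everyone (king).
Zheng reaches everyone (king).
Voss cannot reach Pham in two steps.
Hale reaches everyone (king).
Varga cannot reach Gupta, Zheng, Hale in two steps.
Okoye cannot reach Pham in two steps.
Xu cannot reach Pham, Zheng in two steps.
Kings: Orr, Gupta, Pham, Zheng, Hale — 5.

5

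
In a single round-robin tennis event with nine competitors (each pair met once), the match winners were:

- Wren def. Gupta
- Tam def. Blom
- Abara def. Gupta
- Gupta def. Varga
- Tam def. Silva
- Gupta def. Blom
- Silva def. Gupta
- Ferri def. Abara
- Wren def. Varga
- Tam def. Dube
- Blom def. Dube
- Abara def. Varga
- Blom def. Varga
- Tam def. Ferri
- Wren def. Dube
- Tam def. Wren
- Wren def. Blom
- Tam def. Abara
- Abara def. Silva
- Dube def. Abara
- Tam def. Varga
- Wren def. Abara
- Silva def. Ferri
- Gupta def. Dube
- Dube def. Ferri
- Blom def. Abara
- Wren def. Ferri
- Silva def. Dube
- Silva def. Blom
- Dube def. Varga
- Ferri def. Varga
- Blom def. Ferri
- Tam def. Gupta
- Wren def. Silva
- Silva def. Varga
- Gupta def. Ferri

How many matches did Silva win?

5

Silva's results: beat Ferri, Varga, Blom, Gupta, Dube; lost to Tam, Wren, Abara.
That is 5 wins.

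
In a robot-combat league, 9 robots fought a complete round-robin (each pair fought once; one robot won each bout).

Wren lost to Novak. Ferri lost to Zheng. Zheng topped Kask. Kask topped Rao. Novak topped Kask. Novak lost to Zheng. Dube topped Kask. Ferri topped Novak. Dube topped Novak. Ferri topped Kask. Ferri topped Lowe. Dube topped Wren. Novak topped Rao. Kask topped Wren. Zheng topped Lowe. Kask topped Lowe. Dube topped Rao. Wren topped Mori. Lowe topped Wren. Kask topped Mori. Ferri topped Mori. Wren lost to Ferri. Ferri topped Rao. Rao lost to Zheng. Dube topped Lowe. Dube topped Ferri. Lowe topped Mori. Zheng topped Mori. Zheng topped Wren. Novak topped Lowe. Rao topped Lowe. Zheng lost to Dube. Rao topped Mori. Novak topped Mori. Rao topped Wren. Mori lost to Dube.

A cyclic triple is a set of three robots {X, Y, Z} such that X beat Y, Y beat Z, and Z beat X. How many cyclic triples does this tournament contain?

Win totals: Wren 1, Dube 8, Lowe 2, Zheng 7, Kask 4, Novak 5, Mori 0, Rao 3, Ferri 6.
A robot with w wins dominates both others in C(w,2) triples; summing gives 0 + 28 + 1 + 21 + 6 + 10 + 0 + 3 + 15 = 84 transitive triples.
Total triples C(9,3) = 84, so cyclic triples = 84 − 84 = 0.

0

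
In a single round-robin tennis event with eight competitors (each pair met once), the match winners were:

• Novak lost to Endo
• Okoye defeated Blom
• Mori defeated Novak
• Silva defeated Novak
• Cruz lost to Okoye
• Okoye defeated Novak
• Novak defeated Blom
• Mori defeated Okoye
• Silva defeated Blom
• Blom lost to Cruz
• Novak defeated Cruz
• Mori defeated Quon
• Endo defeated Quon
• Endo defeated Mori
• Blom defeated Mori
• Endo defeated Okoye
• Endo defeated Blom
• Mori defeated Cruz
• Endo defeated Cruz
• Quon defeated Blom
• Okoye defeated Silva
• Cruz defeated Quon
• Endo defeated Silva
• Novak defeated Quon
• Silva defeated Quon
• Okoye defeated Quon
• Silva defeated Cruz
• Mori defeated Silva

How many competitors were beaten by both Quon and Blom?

Quon beat: Blom.
Blom beat: Mori.
No one was beaten by both.

0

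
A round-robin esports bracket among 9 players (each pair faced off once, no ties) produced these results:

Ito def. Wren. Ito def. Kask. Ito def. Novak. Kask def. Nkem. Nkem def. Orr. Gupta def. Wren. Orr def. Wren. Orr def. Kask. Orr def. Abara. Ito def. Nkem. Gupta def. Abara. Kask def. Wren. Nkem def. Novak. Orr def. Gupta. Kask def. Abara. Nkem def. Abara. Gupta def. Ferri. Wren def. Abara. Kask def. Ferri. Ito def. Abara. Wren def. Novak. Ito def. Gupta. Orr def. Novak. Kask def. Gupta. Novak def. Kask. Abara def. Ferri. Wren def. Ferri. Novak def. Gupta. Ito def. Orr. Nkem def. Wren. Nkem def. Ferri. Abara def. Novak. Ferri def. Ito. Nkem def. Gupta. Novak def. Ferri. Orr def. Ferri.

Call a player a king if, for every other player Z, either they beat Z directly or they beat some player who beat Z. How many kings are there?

5

Gupta cannot reach Nkem, Kask, Orr in two steps.
Ferri reaches everyone (king).
Ito reaches everyone (king).
Nkem reaches everyone (king).
Abara cannot reach Nkem, Wren, Orr in two steps.
Kask reaches everyone (king).
Wren cannot reach Nkem, Orr in two steps.
Novak cannot reach Orr in two steps.
Orr reaches everyone (king).
Kings: Ferri, Ito, Nkem, Kask, Orr — 5.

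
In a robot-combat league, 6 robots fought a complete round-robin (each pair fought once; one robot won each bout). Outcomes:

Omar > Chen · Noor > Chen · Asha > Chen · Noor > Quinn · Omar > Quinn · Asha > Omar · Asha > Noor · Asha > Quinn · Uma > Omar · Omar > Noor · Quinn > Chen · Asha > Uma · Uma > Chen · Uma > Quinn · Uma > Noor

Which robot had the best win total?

Asha

Win totals: Asha 5, Chen 0, Omar 3, Quinn 1, Noor 2, Uma 4.
Asha leads with 5 wins (next highest: 4).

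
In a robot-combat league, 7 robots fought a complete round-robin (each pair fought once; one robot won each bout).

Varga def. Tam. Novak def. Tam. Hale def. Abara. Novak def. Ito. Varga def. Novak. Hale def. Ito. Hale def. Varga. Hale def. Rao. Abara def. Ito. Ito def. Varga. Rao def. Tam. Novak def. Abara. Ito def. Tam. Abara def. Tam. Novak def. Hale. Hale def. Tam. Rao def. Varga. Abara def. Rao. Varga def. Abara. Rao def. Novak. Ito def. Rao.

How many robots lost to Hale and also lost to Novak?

3

Hale beat: Tam, Abara, Ito, Varga, Rao.
Novak beat: Hale, Tam, Abara, Ito.
Both beat: Tam, Abara, Ito — 3.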